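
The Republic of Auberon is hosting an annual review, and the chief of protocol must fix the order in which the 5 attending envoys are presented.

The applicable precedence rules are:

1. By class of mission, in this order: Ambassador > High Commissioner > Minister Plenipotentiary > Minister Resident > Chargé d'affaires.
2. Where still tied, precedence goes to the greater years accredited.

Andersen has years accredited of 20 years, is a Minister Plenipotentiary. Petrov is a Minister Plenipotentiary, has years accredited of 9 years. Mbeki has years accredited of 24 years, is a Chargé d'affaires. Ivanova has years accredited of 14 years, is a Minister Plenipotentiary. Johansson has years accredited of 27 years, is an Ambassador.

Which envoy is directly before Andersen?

By class of mission: Johansson (Ambassador); then Andersen, Ivanova and Petrov (Minister Plenipotentiary); then Mbeki (Chargé d'affaires).
Among Andersen, Ivanova and Petrov, by years accredited (higher first): Andersen (20 years) before Ivanova (14 years) before Petrov (9 years).
Order: Johansson, Andersen, Ivanova, Petrov, Mbeki.

Johansson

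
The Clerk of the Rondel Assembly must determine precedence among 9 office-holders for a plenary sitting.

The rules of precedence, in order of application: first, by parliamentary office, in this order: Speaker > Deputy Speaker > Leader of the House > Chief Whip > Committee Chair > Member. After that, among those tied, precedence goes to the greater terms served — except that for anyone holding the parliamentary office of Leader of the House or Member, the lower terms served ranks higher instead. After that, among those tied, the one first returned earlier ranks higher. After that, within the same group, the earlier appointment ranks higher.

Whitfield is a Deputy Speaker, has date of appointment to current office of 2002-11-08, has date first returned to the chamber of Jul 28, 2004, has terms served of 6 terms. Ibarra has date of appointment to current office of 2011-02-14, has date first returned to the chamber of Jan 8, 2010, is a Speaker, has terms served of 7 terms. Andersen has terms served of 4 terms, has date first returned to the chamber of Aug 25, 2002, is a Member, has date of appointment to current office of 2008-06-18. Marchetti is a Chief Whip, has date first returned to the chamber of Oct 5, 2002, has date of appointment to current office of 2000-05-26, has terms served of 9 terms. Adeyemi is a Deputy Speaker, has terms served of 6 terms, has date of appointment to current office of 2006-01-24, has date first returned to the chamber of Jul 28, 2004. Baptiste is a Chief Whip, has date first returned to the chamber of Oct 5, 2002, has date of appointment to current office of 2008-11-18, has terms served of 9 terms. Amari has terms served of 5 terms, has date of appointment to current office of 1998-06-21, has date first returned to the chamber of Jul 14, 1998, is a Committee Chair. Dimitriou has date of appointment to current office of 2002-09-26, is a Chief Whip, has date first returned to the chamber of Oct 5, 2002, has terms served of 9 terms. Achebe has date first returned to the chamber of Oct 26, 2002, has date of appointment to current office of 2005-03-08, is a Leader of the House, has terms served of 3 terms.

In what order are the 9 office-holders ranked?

By parliamentary office: Ibarra (Speaker); then Whitfield and Adeyemi (Deputy Speaker); then Achebe (Leader of the House); then Marchetti, Dimitriou and Baptiste (Chief Whip); then Amari (Committee Chair); then Andersen (Member).
Whitfield and Adeyemi both have terms served 6 terms, so the next rule applies.
Whitfield and Adeyemi both have date first returned to the chamber Jul 28, 2004, so the next rule applies.
Among Whitfield and Adeyemi, by date of appointment to current office (earlier first): Whitfield (2002-11-08) before Adeyemi (2006-01-24).
Marchetti, Dimitriou and Baptiste all have terms served 9 terms, so the next rule applies.
Marchetti, Dimitriou and Baptiste all have date first returned to the chamber Oct 5, 2002, so the next rule applies.
Among Marchetti, Dimitriou and Baptiste, by date of appointment to current office (earlier first): Marchetti (2000-05-26) before Dimitriou (2002-09-26) before Baptiste (2008-11-18).
Full order: Ibarra, Whitfield, Adeyemi, Achebe, Marchetti, Dimitriou, Baptiste, Amari, Andersen.

Ibarra, Whitfield, Adeyemi, Achebe, Marchetti, Dimitriou, Baptiste, Amari, Andersen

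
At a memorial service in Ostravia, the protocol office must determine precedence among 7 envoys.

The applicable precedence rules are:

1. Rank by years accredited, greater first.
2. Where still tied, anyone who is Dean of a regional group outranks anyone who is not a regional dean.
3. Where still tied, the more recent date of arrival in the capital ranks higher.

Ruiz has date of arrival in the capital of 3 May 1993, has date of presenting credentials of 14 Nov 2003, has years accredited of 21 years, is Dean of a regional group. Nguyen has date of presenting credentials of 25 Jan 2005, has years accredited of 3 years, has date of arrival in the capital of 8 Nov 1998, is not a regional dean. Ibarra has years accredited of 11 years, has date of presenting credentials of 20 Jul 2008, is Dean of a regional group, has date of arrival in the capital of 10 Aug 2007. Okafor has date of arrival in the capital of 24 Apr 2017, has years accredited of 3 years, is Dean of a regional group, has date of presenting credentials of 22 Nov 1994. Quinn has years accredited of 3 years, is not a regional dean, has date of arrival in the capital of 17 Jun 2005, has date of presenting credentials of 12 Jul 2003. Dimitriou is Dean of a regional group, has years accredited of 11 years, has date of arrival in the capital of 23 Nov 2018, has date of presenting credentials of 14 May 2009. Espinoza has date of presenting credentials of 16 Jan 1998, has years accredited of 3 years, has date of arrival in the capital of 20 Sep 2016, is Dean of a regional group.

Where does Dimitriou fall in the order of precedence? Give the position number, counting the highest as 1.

2

By years accredited (higher first): Ruiz (21 years); then Dimitriou and Ibarra (both 11 years); then Okafor, Espinoza, Quinn and Nguyen (each 3 years).
Dimitriou and Ibarra are each Dean of a regional group, so the next rule applies.
Among Dimitriou and Ibarra, by date of arrival in the capital (later first): Dimitriou (23 Nov 2018) before Ibarra (10 Aug 2007).
Among Okafor, Espinoza, Quinn and Nguyen, Dean of a regional group before not a regional dean: Okafor and Espinoza (Dean of a regional group) before Quinn and Nguyen (not a regional dean).
Among Okafor and Espinoza, by date of arrival in the capital (later first): Okafor (24 Apr 2017) before Espinoza (20 Sep 2016).
Among Quinn and Nguyen, by date of arrival in the capital (later first): Quinn (17 Jun 2005) before Nguyen (8 Nov 1998).
Order: Ruiz, Dimitriou, Ibarra, Okafor, Espinoza, Quinn, Nguyen. So position 2.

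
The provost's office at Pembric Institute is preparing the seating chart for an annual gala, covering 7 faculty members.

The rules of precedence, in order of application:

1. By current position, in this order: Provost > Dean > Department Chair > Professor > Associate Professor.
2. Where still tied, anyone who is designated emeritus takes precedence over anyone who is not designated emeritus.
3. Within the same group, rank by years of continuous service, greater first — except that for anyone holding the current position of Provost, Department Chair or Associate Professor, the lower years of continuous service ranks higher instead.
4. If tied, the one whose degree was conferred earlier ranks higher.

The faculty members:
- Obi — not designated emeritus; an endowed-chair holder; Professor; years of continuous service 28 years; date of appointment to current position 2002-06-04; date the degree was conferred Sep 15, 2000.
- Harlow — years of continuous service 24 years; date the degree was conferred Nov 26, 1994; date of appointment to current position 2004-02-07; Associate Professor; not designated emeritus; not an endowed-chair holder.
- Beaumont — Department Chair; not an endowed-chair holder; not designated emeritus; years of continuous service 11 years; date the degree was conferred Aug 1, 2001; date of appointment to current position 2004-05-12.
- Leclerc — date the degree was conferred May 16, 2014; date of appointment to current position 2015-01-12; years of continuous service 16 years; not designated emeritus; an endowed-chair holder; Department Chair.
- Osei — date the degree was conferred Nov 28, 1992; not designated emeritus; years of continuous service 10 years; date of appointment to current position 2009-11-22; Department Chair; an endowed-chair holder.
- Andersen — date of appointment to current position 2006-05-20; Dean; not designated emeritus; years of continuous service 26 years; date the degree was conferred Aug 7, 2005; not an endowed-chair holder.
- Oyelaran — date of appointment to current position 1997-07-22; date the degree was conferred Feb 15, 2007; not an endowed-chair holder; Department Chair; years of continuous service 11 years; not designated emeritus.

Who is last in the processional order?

By current position: Andersen (Dean); then Osei, Beaumont, Oyelaran and Leclerc (Department Chair); then Obi (Professor); then Harlow (Associate Professor).
Osei, Beaumont, Oyelaran and Leclerc are each not designated emeritus, so the next rule applies.
Among Osei, Beaumont, Oyelaran and Leclerc, by years of continuous service (lower first) (reversed rule for this group): Osei (10 years) before Beaumont and Oyelaran (11 years) before Leclerc (16 years).
Among Beaumont and Oyelaran, by date the degree was conferred (earlier first): Beaumont (Aug 1, 2001) before Oyelaran (Feb 15, 2007).
Order: Andersen, Osei, Beaumont, Oyelaran, Leclerc, Obi, Harlow.

Harlow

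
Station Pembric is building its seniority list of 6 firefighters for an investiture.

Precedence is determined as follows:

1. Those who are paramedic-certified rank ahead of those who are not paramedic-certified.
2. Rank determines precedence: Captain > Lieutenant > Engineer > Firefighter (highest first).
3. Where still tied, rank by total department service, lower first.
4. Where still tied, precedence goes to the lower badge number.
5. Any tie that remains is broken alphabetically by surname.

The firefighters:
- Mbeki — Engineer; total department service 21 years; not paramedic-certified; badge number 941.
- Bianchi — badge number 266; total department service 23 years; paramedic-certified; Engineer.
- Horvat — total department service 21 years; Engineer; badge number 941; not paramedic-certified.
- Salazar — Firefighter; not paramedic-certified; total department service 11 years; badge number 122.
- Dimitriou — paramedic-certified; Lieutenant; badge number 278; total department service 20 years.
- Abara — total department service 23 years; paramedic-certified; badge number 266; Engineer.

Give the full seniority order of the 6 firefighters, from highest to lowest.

Dimitriou, Abara, Bianchi, Horvat, Mbeki, Salazar

By the first rule: Dimitriou, Abara and Bianchi (each paramedic-certified); then Horvat, Mbeki and Salazar (each not paramedic-certified).
Among Dimitriou, Abara and Bianchi, by rank: Dimitriou (Lieutenant) before Abara and Bianchi (Engineer).
Abara and Bianchi both have total department service 23 years, so the next rule applies.
Abara and Bianchi both have badge number 266, so the next rule applies.
Among Abara and Bianchi, alphabetically by surname: Abara before Bianchi.
Among Horvat, Mbeki and Salazar, by rank: Horvat and Mbeki (Engineer) before Salazar (Firefighter).
Horvat and Mbeki both have total department service 21 years, so the next rule applies.
Horvat and Mbeki both have badge number 941, so the next rule applies.
Among Horvat and Mbeki, alphabetically by surname: Horvat before Mbeki.
Full order: Dimitriou, Abara, Bianchi, Horvat, Mbeki, Salazar.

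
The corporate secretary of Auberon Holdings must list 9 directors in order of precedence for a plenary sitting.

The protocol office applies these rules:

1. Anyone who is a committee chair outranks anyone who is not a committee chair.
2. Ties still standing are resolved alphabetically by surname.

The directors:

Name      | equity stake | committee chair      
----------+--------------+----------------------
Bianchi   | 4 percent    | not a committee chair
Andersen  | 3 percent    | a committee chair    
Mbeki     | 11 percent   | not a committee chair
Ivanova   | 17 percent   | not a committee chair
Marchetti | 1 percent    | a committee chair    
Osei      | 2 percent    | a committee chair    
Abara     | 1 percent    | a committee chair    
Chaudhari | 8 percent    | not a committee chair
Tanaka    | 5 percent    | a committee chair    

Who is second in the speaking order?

Andersen

By the first rule: Abara, Andersen, Marchetti, Osei and Tanaka (each a committee chair); then Bianchi, Chaudhari, Ivanova and Mbeki (each not a committee chair).
Among Abara, Andersen, Marchetti, Osei and Tanaka, alphabetically by surname: Abara before Andersen before Marchetti before Osei before Tanaka.
Among Bianchi, Chaudhari, Ivanova and Mbeki, alphabetically by surname: Bianchi before Chaudhari before Ivanova before Mbeki.
Order: Abara, Andersen, Marchetti, Osei, Tanaka, Bianchi, Chaudhari, Ivanova, Mbeki.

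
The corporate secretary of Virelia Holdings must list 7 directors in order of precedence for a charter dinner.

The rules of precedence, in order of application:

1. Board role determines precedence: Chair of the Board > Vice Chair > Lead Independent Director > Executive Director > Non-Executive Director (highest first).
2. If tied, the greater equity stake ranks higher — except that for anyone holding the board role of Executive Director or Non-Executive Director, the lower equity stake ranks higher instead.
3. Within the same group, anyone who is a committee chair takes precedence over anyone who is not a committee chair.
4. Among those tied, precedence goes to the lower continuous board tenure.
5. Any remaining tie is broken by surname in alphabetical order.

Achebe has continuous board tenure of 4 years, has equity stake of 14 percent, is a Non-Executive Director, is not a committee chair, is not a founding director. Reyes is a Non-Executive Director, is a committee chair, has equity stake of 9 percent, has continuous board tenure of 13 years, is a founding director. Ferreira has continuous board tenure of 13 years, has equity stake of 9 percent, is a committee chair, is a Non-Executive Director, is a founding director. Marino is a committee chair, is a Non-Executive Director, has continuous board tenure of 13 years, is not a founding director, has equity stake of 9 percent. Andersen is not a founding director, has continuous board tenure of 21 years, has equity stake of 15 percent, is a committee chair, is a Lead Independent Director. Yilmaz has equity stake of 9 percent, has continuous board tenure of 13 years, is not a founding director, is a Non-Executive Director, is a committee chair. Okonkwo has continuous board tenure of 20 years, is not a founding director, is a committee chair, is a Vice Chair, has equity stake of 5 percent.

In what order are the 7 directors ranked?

By board role: Okonkwo (Vice Chair); then Andersen (Lead Independent Director); then Ferreira, Marino, Reyes, Yilmaz and Achebe (Non-Executive Director).
Among Ferreira, Marino, Reyes, Yilmaz and Achebe, by equity stake (lower first) (reversed rule for this group): Ferreira, Marino, Reyes and Yilmaz (9 percent) before Achebe (14 percent).
Ferreira, Marino, Reyes and Yilmaz are each a committee chair, so the next rule applies.
Ferreira, Marino, Reyes and Yilmaz all have continuous board tenure 13 years, so the next rule applies.
Among Ferreira, Marino, Reyes and Yilmaz, alphabetically by surname: Ferreira before Marino before Reyes before Yilmaz.
Full order: Okonkwo, Andersen, Ferreira, Marino, Reyes, Yilmaz, Achebe.

Okonkwo, Andersen, Ferreira, Marino, Reyes, Yilmaz, Achebe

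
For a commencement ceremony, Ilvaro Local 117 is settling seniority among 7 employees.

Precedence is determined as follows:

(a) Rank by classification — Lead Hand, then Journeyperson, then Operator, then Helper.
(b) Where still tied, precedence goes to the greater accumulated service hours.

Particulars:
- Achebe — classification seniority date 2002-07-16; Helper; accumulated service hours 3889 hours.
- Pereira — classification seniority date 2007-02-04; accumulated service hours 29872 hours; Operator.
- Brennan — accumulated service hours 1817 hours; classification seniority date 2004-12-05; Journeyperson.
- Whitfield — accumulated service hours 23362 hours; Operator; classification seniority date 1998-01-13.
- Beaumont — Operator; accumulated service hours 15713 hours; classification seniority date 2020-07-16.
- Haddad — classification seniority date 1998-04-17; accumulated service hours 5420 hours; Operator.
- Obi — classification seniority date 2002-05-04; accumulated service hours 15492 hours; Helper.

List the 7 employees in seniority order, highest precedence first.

Brennan, Pereira, Whitfield, Beaumont, Haddad, Obi, Achebe

By classification: Brennan (Journeyperson); then Pereira, Whitfield, Beaumont and Haddad (Operator); then Obi and Achebe (Helper).
Among Pereira, Whitfield, Beaumont and Haddad, by accumulated service hours (higher first): Pereira (29872 hours) before Whitfield (23362 hours) before Beaumont (15713 hours) before Haddad (5420 hours).
Among Obi and Achebe, by accumulated service hours (higher first): Obi (15492 hours) before Achebe (3889 hours).
Full order: Brennan, Pereira, Whitfield, Beaumont, Haddad, Obi, Achebe.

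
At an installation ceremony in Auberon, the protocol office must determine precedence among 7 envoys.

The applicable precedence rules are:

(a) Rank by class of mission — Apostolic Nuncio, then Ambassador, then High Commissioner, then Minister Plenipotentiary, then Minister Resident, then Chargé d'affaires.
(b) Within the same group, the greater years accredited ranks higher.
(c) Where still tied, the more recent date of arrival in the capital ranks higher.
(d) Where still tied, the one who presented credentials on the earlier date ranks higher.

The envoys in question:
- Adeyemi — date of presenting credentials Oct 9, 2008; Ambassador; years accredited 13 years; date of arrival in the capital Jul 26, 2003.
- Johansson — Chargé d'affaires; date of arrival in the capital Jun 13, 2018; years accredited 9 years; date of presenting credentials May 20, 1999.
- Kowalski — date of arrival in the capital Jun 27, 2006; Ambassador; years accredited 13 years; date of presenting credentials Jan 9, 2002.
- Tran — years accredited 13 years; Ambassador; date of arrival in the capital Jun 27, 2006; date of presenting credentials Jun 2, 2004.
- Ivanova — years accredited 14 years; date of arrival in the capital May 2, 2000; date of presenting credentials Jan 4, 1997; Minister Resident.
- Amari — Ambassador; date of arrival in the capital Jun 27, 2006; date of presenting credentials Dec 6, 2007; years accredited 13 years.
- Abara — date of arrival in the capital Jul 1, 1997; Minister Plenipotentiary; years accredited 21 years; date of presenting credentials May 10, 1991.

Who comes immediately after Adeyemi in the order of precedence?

Abara

By class of mission: Kowalski, Tran, Amari and Adeyemi (Ambassador); then Abara (Minister Plenipotentiary); then Ivanova (Minister Resident); then Johansson (Chargé d'affaires).
Kowalski, Tran, Amari and Adeyemi all have years accredited 13 years, so the next rule applies.
Among Kowalski, Tran, Amari and Adeyemi, by date of arrival in the capital (later first): Kowalski, Tran and Amari (Jun 27, 2006) before Adeyemi (Jul 26, 2003).
Among Kowalski, Tran and Amari, by date of presenting credentials (earlier first): Kowalski (Jan 9, 2002) before Tran (Jun 2, 2004) before Amari (Dec 6, 2007).
Order: Kowalski, Tran, Amari, Adeyemi, Abara, Ivanova, Johansson.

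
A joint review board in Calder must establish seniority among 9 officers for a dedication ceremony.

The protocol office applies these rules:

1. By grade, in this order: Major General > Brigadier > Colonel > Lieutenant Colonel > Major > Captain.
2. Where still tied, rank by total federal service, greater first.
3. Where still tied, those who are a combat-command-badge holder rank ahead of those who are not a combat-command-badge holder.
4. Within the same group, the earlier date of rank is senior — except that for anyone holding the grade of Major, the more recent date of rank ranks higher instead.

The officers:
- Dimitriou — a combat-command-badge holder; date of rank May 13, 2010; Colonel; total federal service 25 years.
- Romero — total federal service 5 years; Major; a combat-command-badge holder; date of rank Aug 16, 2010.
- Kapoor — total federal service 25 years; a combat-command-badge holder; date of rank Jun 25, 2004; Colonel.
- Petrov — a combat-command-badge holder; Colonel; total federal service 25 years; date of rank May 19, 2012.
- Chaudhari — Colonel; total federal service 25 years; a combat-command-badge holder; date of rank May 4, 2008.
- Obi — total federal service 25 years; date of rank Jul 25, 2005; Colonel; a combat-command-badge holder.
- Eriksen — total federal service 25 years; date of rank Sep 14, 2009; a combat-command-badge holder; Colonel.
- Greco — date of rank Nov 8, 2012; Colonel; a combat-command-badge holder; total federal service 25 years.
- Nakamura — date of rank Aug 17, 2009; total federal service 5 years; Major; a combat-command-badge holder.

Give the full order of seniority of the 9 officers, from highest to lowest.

Kapoor, Obi, Chaudhari, Eriksen, Dimitriou, Petrov, Greco, Romero, Nakamura

By grade: Kapoor, Obi, Chaudhari, Eriksen, Dimitriou, Petrov and Greco (Colonel); then Romero and Nakamura (Major).
Kapoor, Obi, Chaudhari, Eriksen, Dimitriou, Petrov and Greco all have total federal service 25 years, so the next rule applies.
Kapoor, Obi, Chaudhari, Eriksen, Dimitriou, Petrov and Greco are each a combat-command-badge holder, so the next rule applies.
Among Kapoor, Obi, Chaudhari, Eriksen, Dimitriou, Petrov and Greco, by date of rank (earlier first): Kapoor (Jun 25, 2004) before Obi (Jul 25, 2005) before Chaudhari (May 4, 2008) before Eriksen (Sep 14, 2009) before Dimitriou (May 13, 2010) before Petrov (May 19, 2012) before Greco (Nov 8, 2012).
Romero and Nakamura both have total federal service 5 years, so the next rule applies.
Romero and Nakamura are each a combat-command-badge holder, so the next rule applies.
Among Romero and Nakamura, by date of rank (later first) (reversed rule for this group): Romero (Aug 16, 2010) before Nakamura (Aug 17, 2009).
Full order: Kapoor, Obi, Chaudhari, Eriksen, Dimitriou, Petrov, Greco, Romero, Nakamura.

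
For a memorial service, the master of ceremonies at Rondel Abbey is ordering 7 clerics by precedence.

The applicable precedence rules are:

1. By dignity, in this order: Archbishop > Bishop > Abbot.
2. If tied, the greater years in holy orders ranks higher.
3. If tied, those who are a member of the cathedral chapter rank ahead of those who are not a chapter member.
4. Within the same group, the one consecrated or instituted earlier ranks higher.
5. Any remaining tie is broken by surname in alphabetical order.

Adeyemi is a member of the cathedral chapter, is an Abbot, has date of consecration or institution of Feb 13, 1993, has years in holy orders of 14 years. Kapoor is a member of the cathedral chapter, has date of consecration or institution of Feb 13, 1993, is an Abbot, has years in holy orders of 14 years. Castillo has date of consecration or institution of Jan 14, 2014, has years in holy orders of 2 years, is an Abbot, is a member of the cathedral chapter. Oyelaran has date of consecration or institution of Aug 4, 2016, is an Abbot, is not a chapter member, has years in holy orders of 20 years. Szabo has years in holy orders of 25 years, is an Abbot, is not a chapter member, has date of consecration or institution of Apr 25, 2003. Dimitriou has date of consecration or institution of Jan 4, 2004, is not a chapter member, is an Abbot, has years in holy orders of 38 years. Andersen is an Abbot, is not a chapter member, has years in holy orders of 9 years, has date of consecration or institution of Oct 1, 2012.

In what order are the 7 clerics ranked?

By dignity: Dimitriou, Szabo, Oyelaran, Adeyemi, Kapoor, Andersen and Castillo (Abbot).
Among Dimitriou, Szabo, Oyelaran, Adeyemi, Kapoor, Andersen and Castillo, by years in holy orders (higher first): Dimitriou (38 years) before Szabo (25 years) before Oyelaran (20 years) before Adeyemi and Kapoor (14 years) before Andersen (9 years) before Castillo (2 years).
Adeyemi and Kapoor are each a member of the cathedral chapter, so the next rule applies.
Adeyemi and Kapoor both have date of consecration or institution Feb 13, 1993, so the next rule applies.
Among Adeyemi and Kapoor, alphabetically by surname: Adeyemi before Kapoor.
Full order: Dimitriou, Szabo, Oyelaran, Adeyemi, Kapoor, Andersen, Castillo.

Dimitriou, Szabo, Oyelaran, Adeyemi, Kapoor, Andersen, Castillo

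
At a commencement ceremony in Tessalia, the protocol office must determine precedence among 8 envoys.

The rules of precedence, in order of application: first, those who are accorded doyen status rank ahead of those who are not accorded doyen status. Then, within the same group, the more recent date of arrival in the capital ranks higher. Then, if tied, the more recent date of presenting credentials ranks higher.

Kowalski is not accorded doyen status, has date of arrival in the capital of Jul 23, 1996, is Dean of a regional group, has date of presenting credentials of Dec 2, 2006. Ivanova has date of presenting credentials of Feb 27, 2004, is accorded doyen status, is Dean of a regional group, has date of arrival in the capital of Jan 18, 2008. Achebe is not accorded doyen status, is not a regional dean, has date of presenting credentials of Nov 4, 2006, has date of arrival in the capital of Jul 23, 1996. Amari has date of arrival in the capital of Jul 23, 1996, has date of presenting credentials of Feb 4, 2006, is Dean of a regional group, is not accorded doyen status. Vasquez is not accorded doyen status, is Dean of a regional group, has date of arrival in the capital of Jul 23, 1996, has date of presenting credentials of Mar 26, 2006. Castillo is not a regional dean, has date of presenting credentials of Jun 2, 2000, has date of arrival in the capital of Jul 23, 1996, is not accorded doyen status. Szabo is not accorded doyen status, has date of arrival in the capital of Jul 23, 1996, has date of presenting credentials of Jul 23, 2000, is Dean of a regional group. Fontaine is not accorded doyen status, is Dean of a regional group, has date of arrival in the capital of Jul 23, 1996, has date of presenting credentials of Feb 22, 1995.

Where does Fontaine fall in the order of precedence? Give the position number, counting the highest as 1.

8

By the first rule: Ivanova (accorded doyen status); then Kowalski, Achebe, Vasquez, Amari, Szabo, Castillo and Fontaine (each not accorded doyen status).
Kowalski, Achebe, Vasquez, Amari, Szabo, Castillo and Fontaine all have date of arrival in the capital Jul 23, 1996, so the next rule applies.
Among Kowalski, Achebe, Vasquez, Amari, Szabo, Castillo and Fontaine, by date of presenting credentials (later first): Kowalski (Dec 2, 2006) before Achebe (Nov 4, 2006) before Vasquez (Mar 26, 2006) before Amari (Feb 4, 2006) before Szabo (Jul 23, 2000) before Castillo (Jun 2, 2000) before Fontaine (Feb 22, 1995).
Order: Ivanova, Kowalski, Achebe, Vasquez, Amari, Szabo, Castillo, Fontaine. So position 8.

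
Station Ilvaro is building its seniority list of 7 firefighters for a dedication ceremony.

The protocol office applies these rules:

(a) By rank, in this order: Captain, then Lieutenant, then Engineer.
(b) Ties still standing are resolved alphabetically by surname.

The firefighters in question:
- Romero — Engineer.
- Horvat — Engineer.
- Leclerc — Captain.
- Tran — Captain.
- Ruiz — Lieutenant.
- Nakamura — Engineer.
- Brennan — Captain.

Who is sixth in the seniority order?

By rank: Brennan, Leclerc and Tran (Captain); then Ruiz (Lieutenant); then Horvat, Nakamura and Romero (Engineer).
Among Brennan, Leclerc and Tran, alphabetically by surname: Brennan before Leclerc before Tran.
Among Horvat, Nakamura and Romero, alphabetically by surname: Horvat before Nakamura before Romero.
Order: Brennan, Leclerc, Tran, Ruiz, Horvat, Nakamura, Romero.

Nakamura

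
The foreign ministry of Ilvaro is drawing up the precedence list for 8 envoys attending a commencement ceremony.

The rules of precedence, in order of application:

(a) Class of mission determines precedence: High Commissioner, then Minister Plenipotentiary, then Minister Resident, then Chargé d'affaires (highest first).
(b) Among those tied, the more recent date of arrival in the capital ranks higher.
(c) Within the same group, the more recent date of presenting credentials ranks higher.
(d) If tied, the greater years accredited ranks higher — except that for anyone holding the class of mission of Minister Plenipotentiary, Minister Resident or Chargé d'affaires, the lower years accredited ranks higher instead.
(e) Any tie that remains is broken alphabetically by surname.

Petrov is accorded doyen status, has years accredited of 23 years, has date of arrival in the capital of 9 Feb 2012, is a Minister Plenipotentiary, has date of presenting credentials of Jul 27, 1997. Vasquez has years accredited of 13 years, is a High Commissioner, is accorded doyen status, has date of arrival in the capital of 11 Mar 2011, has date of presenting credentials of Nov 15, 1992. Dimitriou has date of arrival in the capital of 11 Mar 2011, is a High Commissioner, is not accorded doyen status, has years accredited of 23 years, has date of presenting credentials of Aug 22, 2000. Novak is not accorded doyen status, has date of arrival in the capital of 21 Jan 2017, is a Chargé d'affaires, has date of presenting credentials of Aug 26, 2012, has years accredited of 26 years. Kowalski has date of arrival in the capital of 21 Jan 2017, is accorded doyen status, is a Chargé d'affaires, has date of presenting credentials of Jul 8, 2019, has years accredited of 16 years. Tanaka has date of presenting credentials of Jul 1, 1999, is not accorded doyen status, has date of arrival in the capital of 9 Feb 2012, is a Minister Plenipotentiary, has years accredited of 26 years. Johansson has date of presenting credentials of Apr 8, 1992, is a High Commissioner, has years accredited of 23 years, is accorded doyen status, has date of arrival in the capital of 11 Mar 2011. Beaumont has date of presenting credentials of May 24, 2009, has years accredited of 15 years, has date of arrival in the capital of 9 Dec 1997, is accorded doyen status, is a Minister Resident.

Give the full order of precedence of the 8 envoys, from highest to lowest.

Dimitriou, Vasquez, Johansson, Tanaka, Petrov, Beaumont, Kowalski, Novak

By class of mission: Dimitriou, Vasquez and Johansson (High Commissioner); then Tanaka and Petrov (Minister Plenipotentiary); then Beaumont (Minister Resident); then Kowalski and Novak (Chargé d'affaires).
Dimitriou, Vasquez and Johansson all have date of arrival in the capital 11 Mar 2011, so the next rule applies.
Among Dimitriou, Vasquez and Johansson, by date of presenting credentials (later first): Dimitriou (Aug 22, 2000) before Vasquez (Nov 15, 1992) before Johansson (Apr 8, 1992).
Tanaka and Petrov both have date of arrival in the capital 9 Feb 2012, so the next rule applies.
Among Tanaka and Petrov, by date of presenting credentials (later first): Tanaka (Jul 1, 1999) before Petrov (Jul 27, 1997).
Kowalski and Novak both have date of arrival in the capital 21 Jan 2017, so the next rule applies.
Among Kowalski and Novak, by date of presenting credentials (later first): Kowalski (Jul 8, 2019) before Novak (Aug 26, 2012).
Full order: Dimitriou, Vasquez, Johansson, Tanaka, Petrov, Beaumont, Kowalski, Novak.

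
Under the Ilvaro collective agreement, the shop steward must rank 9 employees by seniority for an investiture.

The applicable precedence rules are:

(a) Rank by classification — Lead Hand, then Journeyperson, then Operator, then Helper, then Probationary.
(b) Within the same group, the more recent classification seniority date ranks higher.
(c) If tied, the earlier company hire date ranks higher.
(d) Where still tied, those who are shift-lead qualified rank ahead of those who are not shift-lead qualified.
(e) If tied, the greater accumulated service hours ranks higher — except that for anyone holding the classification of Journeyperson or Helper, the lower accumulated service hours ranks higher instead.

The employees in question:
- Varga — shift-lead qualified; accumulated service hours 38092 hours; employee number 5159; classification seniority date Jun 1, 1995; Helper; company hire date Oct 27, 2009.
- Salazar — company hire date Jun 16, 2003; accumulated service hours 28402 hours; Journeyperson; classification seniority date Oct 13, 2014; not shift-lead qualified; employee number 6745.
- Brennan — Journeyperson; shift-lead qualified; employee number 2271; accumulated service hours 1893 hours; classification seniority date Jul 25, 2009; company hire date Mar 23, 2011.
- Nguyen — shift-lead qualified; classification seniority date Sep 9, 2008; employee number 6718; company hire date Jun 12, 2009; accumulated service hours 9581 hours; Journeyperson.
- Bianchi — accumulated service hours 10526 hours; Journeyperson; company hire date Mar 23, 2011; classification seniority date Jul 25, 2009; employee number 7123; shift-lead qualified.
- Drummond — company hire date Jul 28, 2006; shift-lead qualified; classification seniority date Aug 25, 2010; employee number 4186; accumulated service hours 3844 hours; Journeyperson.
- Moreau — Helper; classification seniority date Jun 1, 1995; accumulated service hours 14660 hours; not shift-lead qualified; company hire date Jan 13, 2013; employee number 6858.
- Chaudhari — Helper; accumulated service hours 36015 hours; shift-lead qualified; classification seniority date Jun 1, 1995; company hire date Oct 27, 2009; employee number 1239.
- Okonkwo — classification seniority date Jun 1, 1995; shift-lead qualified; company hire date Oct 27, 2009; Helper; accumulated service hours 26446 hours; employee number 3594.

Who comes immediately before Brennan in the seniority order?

By classification: Salazar, Drummond, Brennan, Bianchi and Nguyen (Journeyperson); then Okonkwo, Chaudhari, Varga and Moreau (Helper).
Among Salazar, Drummond, Brennan, Bianchi and Nguyen, by classification seniority date (later first): Salazar (Oct 13, 2014) before Drummond (Aug 25, 2010) before Brennan and Bianchi (Jul 25, 2009) before Nguyen (Sep 9, 2008).
Brennan and Bianchi both have company hire date Mar 23, 2011, so the next rule applies.
Brennan and Bianchi are each shift-lead qualified, so the next rule applies.
Among Brennan and Bianchi, by accumulated service hours (lower first) (reversed rule for this group): Brennan (1893 hours) before Bianchi (10526 hours).
Okonkwo, Chaudhari, Varga and Moreau all have classification seniority date Jun 1, 1995, so the next rule applies.
Among Okonkwo, Chaudhari, Varga and Moreau, by company hire date (earlier first): Okonkwo, Chaudhari and Varga (Oct 27, 2009) before Moreau (Jan 13, 2013).
Okonkwo, Chaudhari and Varga are each shift-lead qualified, so the next rule applies.
Among Okonkwo, Chaudhari and Varga, by accumulated service hours (lower first) (reversed rule for this group): Okonkwo (26446 hours) before Chaudhari (36015 hours) before Varga (38092 hours).
Order: Salazar, Drummond, Brennan, Bianchi, Nguyen, Okonkwo, Chaudhari, Varga, Moreau.

Drummond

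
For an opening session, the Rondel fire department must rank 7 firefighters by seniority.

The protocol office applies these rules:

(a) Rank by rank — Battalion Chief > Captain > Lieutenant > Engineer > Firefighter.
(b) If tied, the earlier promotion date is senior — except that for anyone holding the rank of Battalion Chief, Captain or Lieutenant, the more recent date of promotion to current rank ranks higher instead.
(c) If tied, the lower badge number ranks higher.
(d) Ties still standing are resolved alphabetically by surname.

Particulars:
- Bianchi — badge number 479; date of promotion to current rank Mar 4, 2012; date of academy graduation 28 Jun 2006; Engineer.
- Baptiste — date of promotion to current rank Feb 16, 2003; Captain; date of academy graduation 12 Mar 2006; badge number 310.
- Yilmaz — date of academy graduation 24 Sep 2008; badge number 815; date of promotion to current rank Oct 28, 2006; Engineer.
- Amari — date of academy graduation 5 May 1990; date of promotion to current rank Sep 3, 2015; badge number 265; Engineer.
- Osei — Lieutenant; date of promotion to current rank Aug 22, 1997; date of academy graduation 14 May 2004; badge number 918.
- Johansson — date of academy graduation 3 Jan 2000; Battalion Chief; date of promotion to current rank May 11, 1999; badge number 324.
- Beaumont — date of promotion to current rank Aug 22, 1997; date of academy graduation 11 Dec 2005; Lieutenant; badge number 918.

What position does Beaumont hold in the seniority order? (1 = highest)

3

By rank: Johansson (Battalion Chief); then Baptiste (Captain); then Beaumont and Osei (Lieutenant); then Yilmaz, Bianchi and Amari (Engineer).
Beaumont and Osei both have date of promotion to current rank Aug 22, 1997, so the next rule applies.
Beaumont and Osei both have badge number 918, so the next rule applies.
Among Beaumont and Osei, alphabetically by surname: Beaumont before Osei.
Among Yilmaz, Bianchi and Amari, by date of promotion to current rank (earlier first): Yilmaz (Oct 28, 2006) before Bianchi (Mar 4, 2012) before Amari (Sep 3, 2015).
Order: Johansson, Baptiste, Beaumont, Osei, Yilmaz, Bianchi, Amari. So position 3.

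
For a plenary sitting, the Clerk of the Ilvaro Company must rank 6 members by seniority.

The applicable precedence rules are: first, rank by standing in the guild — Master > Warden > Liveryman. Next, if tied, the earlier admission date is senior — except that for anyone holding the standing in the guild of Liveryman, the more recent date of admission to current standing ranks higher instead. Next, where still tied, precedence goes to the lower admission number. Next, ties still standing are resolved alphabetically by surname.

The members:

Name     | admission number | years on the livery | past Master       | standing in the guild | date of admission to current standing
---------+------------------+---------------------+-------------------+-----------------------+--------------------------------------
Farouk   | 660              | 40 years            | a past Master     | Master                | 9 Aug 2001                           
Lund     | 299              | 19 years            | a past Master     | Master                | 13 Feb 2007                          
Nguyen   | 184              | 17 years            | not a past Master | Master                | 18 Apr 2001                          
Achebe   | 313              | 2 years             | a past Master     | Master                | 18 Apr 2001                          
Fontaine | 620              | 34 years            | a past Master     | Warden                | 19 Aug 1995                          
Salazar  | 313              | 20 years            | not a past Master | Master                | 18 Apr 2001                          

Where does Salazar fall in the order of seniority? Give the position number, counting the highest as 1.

3

By standing in the guild: Nguyen, Achebe, Salazar, Farouk and Lund (Master); then Fontaine (Warden).
Among Nguyen, Achebe, Salazar, Farouk and Lund, by date of admission to current standing (earlier first): Nguyen, Achebe and Salazar (18 Apr 2001) before Farouk (9 Aug 2001) before Lund (13 Feb 2007).
Among Nguyen, Achebe and Salazar, by admission number (lower first): Nguyen (184) before Achebe and Salazar (313).
Among Achebe and Salazar, alphabetically by surname: Achebe before Salazar.
Order: Nguyen, Achebe, Salazar, Farouk, Lund, Fontaine. So position 3.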